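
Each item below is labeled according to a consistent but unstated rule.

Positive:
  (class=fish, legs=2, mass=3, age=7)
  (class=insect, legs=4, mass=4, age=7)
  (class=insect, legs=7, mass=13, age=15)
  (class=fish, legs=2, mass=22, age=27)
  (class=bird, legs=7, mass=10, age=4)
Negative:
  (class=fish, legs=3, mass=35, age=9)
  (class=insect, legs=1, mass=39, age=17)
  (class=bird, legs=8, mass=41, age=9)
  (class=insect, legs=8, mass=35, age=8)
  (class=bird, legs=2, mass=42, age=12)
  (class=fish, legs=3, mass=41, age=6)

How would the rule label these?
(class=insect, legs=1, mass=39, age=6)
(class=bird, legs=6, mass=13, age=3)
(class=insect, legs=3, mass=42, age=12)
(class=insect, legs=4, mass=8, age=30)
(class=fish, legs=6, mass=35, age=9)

The rule appears to be: mass ≤ 22.
(class=insect, legs=1, mass=39, age=6) → mass = 39 → Negative. (class=bird, legs=6, mass=13, age=3) → mass = 13 → Positive. (class=insect, legs=3, mass=42, age=12) → mass = 42 → Negative. (class=insect, legs=4, mass=8, age=30) → mass = 8 → Positive. (class=fish, legs=6, mass=35, age=9) → mass = 35 → Negative.

Negative, Positive, Negative, Positive, Negative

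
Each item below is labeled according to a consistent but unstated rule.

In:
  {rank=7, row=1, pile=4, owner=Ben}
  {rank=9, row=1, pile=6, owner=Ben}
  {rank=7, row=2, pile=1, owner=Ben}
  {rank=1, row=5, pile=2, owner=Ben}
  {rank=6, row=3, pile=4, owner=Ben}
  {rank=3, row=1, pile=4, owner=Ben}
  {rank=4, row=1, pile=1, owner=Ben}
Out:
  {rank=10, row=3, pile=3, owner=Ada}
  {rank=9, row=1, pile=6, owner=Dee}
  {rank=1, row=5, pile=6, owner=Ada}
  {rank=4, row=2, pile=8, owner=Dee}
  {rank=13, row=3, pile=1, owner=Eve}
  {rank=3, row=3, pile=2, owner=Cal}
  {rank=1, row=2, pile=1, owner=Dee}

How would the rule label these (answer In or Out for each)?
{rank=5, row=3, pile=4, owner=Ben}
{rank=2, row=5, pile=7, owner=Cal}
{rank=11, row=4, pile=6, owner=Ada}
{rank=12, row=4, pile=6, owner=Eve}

The common property of the 'In' items is: owner is Ben. No 'Out' item has it.
{rank=5, row=3, pile=4, owner=Ben}: owner is Ben — satisfies this, so In.
{rank=2, row=5, pile=7, owner=Cal}: owner is Cal — does not fit, so Out.
{rank=11, row=4, pile=6, owner=Ada}: owner is Ada — does not fit, so Out.
{rank=12, row=4, pile=6, owner=Eve}: owner is Eve — does not fit, so Out.

In, Out, Out, Out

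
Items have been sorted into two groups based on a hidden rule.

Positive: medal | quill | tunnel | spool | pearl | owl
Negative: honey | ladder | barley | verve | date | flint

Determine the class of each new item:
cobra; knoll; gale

The distinguishing property — ends with 'l' — holds for all the 'Positive' cases and none of the 'Negative' cases.
cobra — ends with 'a', hence Negative. knoll — ends with 'l', hence Positive. gale — ends with 'e', hence Negative.

Negative, Positive, Negative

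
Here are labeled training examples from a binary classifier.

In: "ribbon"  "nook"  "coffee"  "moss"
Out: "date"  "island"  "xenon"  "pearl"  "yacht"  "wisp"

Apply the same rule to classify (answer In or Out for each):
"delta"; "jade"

Out, Out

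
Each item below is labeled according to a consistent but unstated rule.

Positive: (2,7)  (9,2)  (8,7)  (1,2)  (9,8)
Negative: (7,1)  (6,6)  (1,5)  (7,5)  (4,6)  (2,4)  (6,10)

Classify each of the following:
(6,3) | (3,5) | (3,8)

Positive, Negative, Positive

The classifier is using: sum is odd.
(6,3) → 6+3 = 9 → Positive.
(3,5) → 3+5 = 8 → Negative.
(3,8) → 3+8 = 11 → Positive.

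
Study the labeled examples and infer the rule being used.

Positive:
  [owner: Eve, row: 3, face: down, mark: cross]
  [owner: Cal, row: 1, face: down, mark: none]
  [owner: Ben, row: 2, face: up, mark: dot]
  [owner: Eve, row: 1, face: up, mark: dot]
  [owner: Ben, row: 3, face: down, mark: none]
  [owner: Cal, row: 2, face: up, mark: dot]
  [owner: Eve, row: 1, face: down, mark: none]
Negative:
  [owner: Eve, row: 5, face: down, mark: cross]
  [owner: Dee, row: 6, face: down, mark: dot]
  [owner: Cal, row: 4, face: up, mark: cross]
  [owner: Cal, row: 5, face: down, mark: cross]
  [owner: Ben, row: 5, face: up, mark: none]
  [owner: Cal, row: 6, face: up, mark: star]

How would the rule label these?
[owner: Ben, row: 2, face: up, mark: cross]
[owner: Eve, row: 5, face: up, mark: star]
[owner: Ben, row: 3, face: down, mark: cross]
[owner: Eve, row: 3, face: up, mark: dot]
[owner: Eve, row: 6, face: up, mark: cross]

Positive, Negative, Positive, Positive, Negative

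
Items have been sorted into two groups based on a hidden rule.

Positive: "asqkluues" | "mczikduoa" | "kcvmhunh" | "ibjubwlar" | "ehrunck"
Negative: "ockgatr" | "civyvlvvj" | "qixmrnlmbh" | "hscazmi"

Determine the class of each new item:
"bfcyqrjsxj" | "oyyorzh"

Negative, Negative

The simplest hypothesis consistent with all the labels is: contains 'u'.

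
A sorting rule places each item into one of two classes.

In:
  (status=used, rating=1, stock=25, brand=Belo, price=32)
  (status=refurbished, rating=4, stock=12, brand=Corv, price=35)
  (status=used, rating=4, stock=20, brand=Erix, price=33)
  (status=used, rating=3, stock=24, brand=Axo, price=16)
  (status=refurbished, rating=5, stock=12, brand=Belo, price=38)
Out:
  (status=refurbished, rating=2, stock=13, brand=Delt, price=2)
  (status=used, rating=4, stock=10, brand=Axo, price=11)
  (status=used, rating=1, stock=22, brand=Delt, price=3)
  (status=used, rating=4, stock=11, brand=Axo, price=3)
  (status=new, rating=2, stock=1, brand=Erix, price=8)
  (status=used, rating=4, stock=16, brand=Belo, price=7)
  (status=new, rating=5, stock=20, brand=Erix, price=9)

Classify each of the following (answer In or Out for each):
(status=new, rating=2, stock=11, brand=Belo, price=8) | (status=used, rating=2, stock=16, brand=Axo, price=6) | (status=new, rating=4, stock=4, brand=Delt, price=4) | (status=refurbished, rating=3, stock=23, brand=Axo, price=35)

Out, Out, Out, In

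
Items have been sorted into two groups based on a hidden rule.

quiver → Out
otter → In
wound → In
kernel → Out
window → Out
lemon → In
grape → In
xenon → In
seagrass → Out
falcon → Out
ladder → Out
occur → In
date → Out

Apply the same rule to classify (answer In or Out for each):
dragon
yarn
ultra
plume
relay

Out, Out, In, In, In

A rule that fits every label: odd length — true of each 'In' example, false of each 'Out' one.
dragon — length 6, hence Out. yarn — length 4, hence Out. ultra — length 5, hence In. plume — length 5, hence In. relay — length 5, hence In.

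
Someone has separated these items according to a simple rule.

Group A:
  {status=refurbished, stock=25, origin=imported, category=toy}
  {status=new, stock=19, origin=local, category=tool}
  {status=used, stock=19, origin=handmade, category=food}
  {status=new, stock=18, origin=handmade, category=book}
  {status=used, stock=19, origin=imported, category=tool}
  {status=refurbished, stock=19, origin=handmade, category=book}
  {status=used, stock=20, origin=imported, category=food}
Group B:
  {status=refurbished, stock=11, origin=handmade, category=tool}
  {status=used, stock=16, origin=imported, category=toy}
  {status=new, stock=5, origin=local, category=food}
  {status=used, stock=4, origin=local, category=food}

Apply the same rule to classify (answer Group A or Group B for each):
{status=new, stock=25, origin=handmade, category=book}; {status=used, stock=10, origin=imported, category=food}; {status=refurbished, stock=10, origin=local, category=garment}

Group A, Group B, Group B

A rule that fits every label: stock ≥ 18 — true of each 'Group A' example, false of each 'Group B' one.
{status=new, stock=25, origin=handmade, category=book} → stock = 25 → Group A. {status=used, stock=10, origin=imported, category=food} → stock = 10 → Group B. {status=refurbished, stock=10, origin=local, category=garment} → stock = 10 → Group B.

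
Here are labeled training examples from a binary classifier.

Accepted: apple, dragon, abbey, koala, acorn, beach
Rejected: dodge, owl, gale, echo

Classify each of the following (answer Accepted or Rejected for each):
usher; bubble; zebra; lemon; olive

The distinguishing property — length ≥ 5 AND contains 'a' — holds for all the 'Accepted' cases and none of the 'Rejected' cases.
usher → length 5, no 'a' → Rejected.
bubble → length 6, no 'a' → Rejected.
zebra → length 5, has 'a' → Accepted.
lemon → length 5, no 'a' → Rejected.
olive → length 5, no 'a' → Rejected.

Rejected, Rejected, Accepted, Rejected, Rejected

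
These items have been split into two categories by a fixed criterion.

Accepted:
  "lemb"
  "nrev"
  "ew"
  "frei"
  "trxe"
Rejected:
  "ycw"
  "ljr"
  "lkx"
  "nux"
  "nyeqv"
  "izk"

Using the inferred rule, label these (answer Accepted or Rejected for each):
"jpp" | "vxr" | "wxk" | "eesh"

Rejected, Rejected, Rejected, Accepted

The distinguishing property — even length — holds for all the 'Accepted' cases and none of the 'Rejected' cases.
Rejected: "jpp", since length 3.
Rejected: "vxr", since length 3.
Rejected: "wxk", since length 3.
Accepted: "eesh", since length 4.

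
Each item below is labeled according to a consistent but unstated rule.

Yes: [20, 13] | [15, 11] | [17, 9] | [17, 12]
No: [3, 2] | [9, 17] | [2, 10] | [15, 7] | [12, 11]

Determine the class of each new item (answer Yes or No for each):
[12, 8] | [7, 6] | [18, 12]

No, No, Yes

A rule that fits every label: first > second AND sum ≥ 26 — true of each 'Yes' example, false of each 'No' one.
[12, 8] — 12 > 8, 12+8 = 20, hence No.
[7, 6] — 7 > 6, 7+6 = 13, hence No.
[18, 12] — 18 > 12, 18+12 = 30, hence Yes.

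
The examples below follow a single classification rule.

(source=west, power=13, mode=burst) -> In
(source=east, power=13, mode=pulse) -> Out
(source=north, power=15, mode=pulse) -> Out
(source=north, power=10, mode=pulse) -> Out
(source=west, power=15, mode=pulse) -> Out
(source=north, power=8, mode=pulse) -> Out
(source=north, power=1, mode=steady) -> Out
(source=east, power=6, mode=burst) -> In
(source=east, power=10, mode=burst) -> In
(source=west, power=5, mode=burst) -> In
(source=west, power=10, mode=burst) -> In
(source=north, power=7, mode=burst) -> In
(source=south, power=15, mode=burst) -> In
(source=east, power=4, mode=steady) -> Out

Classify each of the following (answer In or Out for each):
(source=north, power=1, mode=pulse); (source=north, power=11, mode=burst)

Out, In

A rule that fits every label: mode is burst — true of each 'In' example, false of each 'Out' one.
(source=north, power=1, mode=pulse): mode is pulse — lacks this property, so Out. (source=north, power=11, mode=burst): mode is burst — has this property, so In.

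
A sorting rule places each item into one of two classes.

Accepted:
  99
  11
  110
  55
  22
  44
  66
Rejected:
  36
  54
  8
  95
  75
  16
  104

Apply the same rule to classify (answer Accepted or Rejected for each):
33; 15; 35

Accepted, Rejected, Rejected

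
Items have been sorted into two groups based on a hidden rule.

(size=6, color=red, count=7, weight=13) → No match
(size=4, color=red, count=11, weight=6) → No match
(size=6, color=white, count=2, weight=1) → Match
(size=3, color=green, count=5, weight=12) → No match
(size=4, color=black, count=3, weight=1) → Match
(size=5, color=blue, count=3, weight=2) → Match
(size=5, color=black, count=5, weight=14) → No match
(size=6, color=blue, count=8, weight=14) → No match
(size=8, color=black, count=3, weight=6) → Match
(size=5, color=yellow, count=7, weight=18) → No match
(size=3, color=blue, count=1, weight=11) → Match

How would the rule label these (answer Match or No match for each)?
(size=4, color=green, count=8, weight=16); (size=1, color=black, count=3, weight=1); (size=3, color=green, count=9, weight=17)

No match, Match, No match

One predicate separates the groups cleanly: count ≤ 3.
(size=4, color=green, count=8, weight=16): count = 8 — fails the rule, so No match. (size=1, color=black, count=3, weight=1): count = 3 — meets the rule, so Match. (size=3, color=green, count=9, weight=17): count = 9 — fails the rule, so No match.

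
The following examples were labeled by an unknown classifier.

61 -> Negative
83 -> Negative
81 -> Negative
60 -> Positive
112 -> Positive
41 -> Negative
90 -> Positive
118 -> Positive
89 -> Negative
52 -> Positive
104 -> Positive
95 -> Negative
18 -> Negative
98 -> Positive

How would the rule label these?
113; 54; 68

Every 'Positive' example satisfies: even AND at least 41. None of the 'Negative' examples do.

Negative, Positive, Positive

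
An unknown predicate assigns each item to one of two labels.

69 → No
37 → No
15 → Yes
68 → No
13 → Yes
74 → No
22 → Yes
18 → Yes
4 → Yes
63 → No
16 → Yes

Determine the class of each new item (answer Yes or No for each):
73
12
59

The pattern is that an item is 'Yes' exactly when: at most 22.

No, Yes, No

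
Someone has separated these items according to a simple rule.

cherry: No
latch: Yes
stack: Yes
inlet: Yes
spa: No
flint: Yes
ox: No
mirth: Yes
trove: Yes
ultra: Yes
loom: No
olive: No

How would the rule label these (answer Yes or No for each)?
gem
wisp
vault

No, No, Yes

The simplest hypothesis consistent with all the labels is: contains 't'.
gem: no 't', doesn't match → No.
wisp: no 't', doesn't match → No.
vault: has 't', checks out → Yes.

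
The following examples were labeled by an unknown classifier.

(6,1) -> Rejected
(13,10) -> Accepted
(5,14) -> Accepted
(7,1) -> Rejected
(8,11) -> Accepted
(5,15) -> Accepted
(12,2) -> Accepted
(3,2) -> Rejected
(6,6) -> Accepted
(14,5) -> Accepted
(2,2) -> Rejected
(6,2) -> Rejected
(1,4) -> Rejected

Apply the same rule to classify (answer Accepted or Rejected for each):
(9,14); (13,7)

'Accepted' ⟺ sum ≥ 12.

Accepted, Accepted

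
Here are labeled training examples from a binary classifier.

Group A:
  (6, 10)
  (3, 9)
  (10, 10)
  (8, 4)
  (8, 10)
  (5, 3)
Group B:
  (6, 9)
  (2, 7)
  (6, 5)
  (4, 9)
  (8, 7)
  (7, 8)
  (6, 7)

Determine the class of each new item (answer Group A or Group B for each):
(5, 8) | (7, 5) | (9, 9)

Group B, Group A, Group A

The pattern is that an item is 'Group A' exactly when: sum is even.
(5, 8): Group B (5+8 = 13). (7, 5): Group A (7+5 = 12). (9, 9): Group A (9+9 = 18).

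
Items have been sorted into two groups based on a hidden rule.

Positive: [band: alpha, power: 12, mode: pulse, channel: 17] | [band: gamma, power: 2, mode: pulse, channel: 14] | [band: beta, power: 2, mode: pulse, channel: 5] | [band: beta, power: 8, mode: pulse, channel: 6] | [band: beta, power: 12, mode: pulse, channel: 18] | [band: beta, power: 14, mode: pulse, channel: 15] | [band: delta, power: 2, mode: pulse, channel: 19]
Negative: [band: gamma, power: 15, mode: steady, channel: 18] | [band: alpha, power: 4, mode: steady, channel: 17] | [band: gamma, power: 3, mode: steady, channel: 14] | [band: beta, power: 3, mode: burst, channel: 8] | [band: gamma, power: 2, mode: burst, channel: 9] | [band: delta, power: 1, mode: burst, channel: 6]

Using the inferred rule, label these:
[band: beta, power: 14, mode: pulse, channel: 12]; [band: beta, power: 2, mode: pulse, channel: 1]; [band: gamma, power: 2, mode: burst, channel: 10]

Positive, Positive, Negative

'Positive' ⟺ mode is pulse.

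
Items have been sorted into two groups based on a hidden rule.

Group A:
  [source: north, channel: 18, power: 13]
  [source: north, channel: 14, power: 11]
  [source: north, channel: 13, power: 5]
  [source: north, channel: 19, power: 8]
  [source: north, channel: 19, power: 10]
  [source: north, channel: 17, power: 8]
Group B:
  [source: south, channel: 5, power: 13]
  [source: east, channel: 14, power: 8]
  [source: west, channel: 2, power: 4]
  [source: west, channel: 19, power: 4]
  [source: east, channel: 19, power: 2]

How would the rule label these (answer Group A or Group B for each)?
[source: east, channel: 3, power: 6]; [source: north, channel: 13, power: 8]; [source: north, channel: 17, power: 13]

The pattern is that an item is 'Group A' exactly when: source is north.
[source: east, channel: 3, power: 6]: Group B (source is east).
[source: north, channel: 13, power: 8]: Group A (source is north).
[source: north, channel: 17, power: 13]: Group A (source is north).

Group B, Group A, Group A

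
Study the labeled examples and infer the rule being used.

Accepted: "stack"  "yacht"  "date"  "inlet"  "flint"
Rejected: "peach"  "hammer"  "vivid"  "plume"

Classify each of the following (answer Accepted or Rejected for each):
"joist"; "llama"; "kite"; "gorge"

Accepted, Rejected, Accepted, Rejected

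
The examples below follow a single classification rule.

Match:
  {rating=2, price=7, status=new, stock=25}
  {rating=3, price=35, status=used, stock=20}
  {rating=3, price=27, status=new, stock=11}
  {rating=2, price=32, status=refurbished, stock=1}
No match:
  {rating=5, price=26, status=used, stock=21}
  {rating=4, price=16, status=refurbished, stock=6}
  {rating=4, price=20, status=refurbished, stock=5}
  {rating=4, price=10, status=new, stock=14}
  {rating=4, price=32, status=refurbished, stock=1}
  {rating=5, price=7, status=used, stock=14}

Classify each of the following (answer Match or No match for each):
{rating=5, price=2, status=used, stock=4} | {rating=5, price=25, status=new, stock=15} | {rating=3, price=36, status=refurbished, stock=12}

The common property of the 'Match' items is: rating ≤ 3. No 'No match' item has it.
{rating=5, price=2, status=used, stock=4}: No match (rating = 5).
{rating=5, price=25, status=new, stock=15}: No match (rating = 5).
{rating=3, price=36, status=refurbished, stock=12}: Match (rating = 3).

No match, No match, Match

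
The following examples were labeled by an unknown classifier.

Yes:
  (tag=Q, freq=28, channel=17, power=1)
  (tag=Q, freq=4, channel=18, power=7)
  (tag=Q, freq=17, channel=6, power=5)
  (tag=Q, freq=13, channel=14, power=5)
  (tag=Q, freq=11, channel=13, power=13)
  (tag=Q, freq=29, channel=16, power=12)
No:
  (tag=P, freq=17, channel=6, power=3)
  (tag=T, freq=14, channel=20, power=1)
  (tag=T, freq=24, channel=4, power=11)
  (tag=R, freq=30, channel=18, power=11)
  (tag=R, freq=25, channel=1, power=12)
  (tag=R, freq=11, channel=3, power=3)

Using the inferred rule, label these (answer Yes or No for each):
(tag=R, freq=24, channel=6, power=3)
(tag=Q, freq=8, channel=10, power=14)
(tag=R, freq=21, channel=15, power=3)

No, Yes, No

The distinguishing property — tag is Q — holds for all the 'Yes' cases and none of the 'No' cases.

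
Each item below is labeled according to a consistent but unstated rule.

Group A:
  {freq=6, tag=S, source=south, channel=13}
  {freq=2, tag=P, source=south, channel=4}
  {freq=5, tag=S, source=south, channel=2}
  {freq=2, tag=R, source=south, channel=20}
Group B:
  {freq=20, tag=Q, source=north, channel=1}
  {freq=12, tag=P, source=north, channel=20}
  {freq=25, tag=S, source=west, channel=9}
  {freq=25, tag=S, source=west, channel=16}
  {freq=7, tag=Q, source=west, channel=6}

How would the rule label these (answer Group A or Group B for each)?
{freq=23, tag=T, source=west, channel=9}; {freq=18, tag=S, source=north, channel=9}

The rule appears to be: source is south.
{freq=23, tag=T, source=west, channel=9} — source is west, hence Group B. {freq=18, tag=S, source=north, channel=9} — source is north, hence Group B.

Group B, Group B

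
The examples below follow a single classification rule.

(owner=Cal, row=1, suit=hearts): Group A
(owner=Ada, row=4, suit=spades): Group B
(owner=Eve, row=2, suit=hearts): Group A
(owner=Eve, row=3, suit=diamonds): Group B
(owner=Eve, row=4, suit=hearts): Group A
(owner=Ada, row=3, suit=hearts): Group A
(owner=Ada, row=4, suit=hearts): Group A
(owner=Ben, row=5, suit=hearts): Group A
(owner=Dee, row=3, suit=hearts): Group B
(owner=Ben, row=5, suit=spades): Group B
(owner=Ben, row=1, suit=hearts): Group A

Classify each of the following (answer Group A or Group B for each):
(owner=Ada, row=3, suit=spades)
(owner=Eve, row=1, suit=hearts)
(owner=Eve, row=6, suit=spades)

Group B, Group A, Group B

Every 'Group A' example satisfies: suit is hearts AND owner is not Dee. None of the 'Group B' examples do.
(owner=Ada, row=3, suit=spades): Group B (suit is spades, owner is Ada).
(owner=Eve, row=1, suit=hearts): Group A (suit is hearts, owner is Eve).
(owner=Eve, row=6, suit=spades): Group B (suit is spades, owner is Eve).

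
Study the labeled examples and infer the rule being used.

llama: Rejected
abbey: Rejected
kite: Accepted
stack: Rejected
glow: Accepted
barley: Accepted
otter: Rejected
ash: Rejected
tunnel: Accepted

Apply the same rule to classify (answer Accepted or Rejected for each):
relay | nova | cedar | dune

One predicate separates the groups cleanly: even length.
relay → length 5 → Rejected.
nova → length 4 → Accepted.
cedar → length 5 → Rejected.
dune → length 4 → Accepted.

Rejected, Accepted, Rejected, Accepted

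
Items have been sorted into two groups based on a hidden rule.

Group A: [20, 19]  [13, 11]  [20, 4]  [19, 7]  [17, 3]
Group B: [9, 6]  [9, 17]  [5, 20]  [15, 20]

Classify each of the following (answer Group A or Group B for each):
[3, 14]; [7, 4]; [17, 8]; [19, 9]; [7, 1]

Group B, Group B, Group A, Group A, Group B

The distinguishing property — first > second AND sum ≥ 20 — holds for all the 'Group A' cases and none of the 'Group B' cases.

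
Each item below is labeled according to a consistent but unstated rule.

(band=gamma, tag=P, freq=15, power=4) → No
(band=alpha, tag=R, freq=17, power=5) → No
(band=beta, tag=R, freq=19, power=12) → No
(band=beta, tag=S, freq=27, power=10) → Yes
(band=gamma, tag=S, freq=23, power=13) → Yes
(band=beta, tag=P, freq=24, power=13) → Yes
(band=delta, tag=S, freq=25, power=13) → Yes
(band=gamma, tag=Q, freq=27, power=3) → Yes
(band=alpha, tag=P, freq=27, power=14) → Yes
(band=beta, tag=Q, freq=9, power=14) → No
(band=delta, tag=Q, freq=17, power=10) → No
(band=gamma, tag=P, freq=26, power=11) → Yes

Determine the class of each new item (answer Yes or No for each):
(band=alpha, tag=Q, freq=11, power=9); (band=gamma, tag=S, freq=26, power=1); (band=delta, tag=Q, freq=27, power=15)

No, Yes, Yes

The rule appears to be: freq ≥ 23.
(band=alpha, tag=Q, freq=11, power=9): freq = 11 — fails the rule, so No. (band=gamma, tag=S, freq=26, power=1): freq = 26 — passes, so Yes. (band=delta, tag=Q, freq=27, power=15): freq = 27 — passes, so Yes.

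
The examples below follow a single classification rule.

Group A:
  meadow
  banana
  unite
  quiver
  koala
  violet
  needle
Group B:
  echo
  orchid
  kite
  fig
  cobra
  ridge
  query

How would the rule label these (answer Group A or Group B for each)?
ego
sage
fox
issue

Group B, Group B, Group B, Group A

'Group A' ⟺ has ≥ 3 vowels.
ego: Group B (2 vowels).
sage: Group B (2 vowels).
fox: Group B (1 vowel).
issue: Group A (3 vowels).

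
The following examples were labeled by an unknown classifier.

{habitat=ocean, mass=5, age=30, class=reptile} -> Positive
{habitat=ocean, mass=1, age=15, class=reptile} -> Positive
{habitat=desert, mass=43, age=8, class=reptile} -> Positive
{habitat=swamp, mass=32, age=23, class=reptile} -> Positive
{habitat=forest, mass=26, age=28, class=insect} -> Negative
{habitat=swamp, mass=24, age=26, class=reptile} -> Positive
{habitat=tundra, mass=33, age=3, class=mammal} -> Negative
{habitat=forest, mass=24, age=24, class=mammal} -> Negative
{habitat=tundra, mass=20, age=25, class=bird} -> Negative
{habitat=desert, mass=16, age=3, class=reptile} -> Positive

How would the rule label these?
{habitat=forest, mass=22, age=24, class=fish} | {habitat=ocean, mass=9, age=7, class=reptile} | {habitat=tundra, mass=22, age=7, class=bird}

Negative, Positive, Negative

One predicate separates the groups cleanly: class is reptile.
{habitat=forest, mass=22, age=24, class=fish}: Negative (class is fish).
{habitat=ocean, mass=9, age=7, class=reptile}: Positive (class is reptile).
{habitat=tundra, mass=22, age=7, class=bird}: Negative (class is bird).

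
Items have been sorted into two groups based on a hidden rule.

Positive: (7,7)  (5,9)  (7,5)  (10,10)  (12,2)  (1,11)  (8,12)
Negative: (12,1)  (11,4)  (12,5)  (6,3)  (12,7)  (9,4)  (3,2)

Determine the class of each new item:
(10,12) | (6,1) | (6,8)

Positive, Negative, Positive

The common property of the 'Positive' items is: sum is even. No 'Negative' item has it.
(10,12): 10+12 = 22, meets the rule → Positive. (6,1): 6+1 = 7, does not pass → Negative. (6,8): 6+8 = 14, meets the rule → Positive.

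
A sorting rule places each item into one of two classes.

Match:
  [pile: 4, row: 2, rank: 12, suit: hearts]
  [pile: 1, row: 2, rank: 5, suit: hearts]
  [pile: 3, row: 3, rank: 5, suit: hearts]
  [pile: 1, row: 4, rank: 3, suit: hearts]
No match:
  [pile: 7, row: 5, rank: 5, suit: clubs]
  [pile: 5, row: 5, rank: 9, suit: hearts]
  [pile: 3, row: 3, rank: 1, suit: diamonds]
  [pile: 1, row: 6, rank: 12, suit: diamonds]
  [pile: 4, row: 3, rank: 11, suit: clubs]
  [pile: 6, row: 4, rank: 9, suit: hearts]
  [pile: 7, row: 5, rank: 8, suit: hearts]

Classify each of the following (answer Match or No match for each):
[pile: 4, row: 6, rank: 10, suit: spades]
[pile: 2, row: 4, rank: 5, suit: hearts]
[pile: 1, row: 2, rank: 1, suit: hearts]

No match, Match, Match

The distinguishing property — suit is hearts AND pile ≤ 4 — holds for all the 'Match' cases and none of the 'No match' cases.
[pile: 4, row: 6, rank: 10, suit: spades] → suit is spades, pile = 4 → No match. [pile: 2, row: 4, rank: 5, suit: hearts] → suit is hearts, pile = 2 → Match. [pile: 1, row: 2, rank: 1, suit: hearts] → suit is hearts, pile = 1 → Match.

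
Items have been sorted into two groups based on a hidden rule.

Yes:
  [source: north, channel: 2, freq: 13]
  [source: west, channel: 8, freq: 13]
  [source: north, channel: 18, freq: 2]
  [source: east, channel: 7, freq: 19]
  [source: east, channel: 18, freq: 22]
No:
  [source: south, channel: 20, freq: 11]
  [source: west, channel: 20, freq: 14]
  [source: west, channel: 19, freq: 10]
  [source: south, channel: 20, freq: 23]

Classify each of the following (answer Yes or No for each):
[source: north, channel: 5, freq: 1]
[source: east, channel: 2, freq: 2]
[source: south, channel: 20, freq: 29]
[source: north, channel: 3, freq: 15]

The pattern is that an item is 'Yes' exactly when: channel ≤ 18.
[source: north, channel: 5, freq: 1]: Yes (channel = 5).
[source: east, channel: 2, freq: 2]: Yes (channel = 2).
[source: south, channel: 20, freq: 29]: No (channel = 20).
[source: north, channel: 3, freq: 15]: Yes (channel = 3).

Yes, Yes, No, Yes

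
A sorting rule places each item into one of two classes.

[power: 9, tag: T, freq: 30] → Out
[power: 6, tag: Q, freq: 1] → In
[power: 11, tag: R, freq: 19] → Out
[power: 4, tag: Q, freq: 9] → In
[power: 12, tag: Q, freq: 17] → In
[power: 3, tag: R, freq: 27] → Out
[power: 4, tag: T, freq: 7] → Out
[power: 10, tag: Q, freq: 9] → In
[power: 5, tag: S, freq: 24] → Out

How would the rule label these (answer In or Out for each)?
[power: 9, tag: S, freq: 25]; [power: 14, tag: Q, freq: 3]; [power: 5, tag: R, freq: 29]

Out, In, Out

The classifier is using: tag is Q.
[power: 9, tag: S, freq: 25] → tag is S → Out. [power: 14, tag: Q, freq: 3] → tag is Q → In. [power: 5, tag: R, freq: 29] → tag is R → Out.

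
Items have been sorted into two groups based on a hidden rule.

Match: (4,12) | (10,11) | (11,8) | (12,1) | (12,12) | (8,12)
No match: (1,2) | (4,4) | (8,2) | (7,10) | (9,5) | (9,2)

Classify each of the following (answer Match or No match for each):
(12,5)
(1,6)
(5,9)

Match, No match, No match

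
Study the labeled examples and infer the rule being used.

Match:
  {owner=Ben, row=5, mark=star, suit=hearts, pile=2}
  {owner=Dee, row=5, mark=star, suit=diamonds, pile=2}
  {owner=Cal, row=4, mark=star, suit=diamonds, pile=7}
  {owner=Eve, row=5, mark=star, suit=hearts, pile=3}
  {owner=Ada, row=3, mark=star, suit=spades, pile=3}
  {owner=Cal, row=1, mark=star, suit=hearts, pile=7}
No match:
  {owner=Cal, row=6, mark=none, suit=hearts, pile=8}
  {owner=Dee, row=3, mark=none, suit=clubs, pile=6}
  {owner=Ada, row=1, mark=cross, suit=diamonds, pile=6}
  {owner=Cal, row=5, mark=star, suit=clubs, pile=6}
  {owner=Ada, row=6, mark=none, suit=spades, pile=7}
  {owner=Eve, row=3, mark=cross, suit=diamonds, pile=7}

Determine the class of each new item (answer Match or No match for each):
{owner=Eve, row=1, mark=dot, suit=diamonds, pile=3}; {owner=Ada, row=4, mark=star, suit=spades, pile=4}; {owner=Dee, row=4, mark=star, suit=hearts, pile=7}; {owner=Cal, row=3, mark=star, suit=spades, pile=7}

Rule: mark is star AND pile ≠ 6. This holds for each 'Match' example and fails for each 'No match' one.
{owner=Eve, row=1, mark=dot, suit=diamonds, pile=3} — mark is dot, pile = 3, hence No match. {owner=Ada, row=4, mark=star, suit=spades, pile=4} — mark is star, pile = 4, hence Match. {owner=Dee, row=4, mark=star, suit=hearts, pile=7} — mark is star, pile = 7, hence Match. {owner=Cal, row=3, mark=star, suit=spades, pile=7} — mark is star, pile = 7, hence Match.

No match, Match, Match, Match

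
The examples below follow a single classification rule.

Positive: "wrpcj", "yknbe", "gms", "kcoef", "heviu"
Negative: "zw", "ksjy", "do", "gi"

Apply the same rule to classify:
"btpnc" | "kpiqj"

Positive, Positive

The simplest hypothesis consistent with all the labels is: odd length.
"btpnc": length 5 — qualifies, so Positive.
"kpiqj": length 5 — qualifies, so Positive.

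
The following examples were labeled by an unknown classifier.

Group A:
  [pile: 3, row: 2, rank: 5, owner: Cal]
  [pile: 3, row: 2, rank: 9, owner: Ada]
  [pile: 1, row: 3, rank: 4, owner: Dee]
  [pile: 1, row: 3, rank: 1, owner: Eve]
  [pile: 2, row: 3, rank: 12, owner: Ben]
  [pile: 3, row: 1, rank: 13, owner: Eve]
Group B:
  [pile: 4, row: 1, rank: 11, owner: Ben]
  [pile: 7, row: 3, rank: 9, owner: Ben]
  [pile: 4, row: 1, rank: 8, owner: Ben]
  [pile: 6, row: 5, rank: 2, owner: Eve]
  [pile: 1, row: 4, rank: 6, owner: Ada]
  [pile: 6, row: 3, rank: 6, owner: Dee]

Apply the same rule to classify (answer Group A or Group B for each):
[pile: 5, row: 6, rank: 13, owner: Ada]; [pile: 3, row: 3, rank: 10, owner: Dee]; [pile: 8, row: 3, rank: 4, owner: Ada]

Rule: row ≤ 3 AND pile ≤ 3. This holds for each 'Group A' example and fails for each 'Group B' one.
[pile: 5, row: 6, rank: 13, owner: Ada]: Group B (row = 6, pile = 5).
[pile: 3, row: 3, rank: 10, owner: Dee]: Group A (row = 3, pile = 3).
[pile: 8, row: 3, rank: 4, owner: Ada]: Group B (row = 3, pile = 8).

Group B, Group A, Group B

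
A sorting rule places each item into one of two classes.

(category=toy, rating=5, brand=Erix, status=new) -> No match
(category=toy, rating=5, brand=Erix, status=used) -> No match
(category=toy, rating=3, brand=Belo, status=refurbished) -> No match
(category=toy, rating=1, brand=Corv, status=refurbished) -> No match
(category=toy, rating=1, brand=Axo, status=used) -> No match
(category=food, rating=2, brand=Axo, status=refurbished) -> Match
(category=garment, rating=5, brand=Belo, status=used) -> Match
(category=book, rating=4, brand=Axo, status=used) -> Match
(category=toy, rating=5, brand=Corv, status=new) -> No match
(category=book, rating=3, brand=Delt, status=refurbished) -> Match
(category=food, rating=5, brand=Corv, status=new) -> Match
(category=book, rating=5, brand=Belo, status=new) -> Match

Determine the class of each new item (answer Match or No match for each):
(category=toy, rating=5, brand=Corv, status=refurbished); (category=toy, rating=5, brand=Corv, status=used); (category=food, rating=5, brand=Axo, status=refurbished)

Comparing the two groups points to one rule — category is not toy.
(category=toy, rating=5, brand=Corv, status=refurbished): No match (category is toy). (category=toy, rating=5, brand=Corv, status=used): No match (category is toy). (category=food, rating=5, brand=Axo, status=refurbished): Match (category is food).

No match, No match, Match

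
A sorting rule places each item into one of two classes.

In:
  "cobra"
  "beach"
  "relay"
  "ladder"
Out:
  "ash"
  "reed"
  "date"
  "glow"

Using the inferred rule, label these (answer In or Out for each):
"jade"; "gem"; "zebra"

Out, Out, In

The pattern is that an item is 'In' exactly when: length ≥ 5.
"jade": Out (length 4).
"gem": Out (length 3).
"zebra": In (length 5).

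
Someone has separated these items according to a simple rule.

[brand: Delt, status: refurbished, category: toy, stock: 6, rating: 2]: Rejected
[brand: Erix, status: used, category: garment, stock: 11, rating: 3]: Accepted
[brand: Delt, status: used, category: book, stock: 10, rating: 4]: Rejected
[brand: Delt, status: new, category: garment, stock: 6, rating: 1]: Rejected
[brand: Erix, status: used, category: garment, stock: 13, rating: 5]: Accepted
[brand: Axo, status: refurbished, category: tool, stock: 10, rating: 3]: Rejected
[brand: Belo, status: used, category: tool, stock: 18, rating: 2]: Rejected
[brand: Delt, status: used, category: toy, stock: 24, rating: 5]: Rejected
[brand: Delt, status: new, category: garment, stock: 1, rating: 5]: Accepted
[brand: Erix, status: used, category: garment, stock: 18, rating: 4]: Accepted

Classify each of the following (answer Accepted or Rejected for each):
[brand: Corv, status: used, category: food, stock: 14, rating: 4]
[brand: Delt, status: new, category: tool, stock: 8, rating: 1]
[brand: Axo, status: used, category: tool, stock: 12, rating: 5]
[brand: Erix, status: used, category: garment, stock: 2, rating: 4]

Rejected, Rejected, Rejected, Accepted

One predicate separates the groups cleanly: category is garment AND rating ≥ 2.
[brand: Corv, status: used, category: food, stock: 14, rating: 4]: Rejected (category is food, rating = 4). [brand: Delt, status: new, category: tool, stock: 8, rating: 1]: Rejected (category is tool, rating = 1). [brand: Axo, status: used, category: tool, stock: 12, rating: 5]: Rejected (category is tool, rating = 5). [brand: Erix, status: used, category: garment, stock: 2, rating: 4]: Accepted (category is garment, rating = 4).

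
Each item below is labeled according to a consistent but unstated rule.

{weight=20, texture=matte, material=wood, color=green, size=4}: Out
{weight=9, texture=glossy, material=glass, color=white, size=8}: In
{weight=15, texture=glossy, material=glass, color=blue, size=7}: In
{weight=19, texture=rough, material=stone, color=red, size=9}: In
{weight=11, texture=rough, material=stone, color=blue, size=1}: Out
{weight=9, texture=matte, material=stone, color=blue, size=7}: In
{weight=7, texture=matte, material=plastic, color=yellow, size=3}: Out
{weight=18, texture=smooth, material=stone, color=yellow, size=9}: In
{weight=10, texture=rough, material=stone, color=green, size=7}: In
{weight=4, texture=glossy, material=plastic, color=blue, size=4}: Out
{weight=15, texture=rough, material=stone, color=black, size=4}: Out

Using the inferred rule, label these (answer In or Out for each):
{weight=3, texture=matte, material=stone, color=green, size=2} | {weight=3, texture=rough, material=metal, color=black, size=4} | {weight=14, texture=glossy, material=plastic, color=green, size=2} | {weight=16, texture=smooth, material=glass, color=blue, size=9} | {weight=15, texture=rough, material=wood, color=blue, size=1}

The simplest hypothesis consistent with all the labels is: size ≥ 7.
{weight=3, texture=matte, material=stone, color=green, size=2}: size = 2 — fails this test, so Out. {weight=3, texture=rough, material=metal, color=black, size=4}: size = 4 — fails this test, so Out. {weight=14, texture=glossy, material=plastic, color=green, size=2}: size = 2 — fails this test, so Out. {weight=16, texture=smooth, material=glass, color=blue, size=9}: size = 9 — matches, so In. {weight=15, texture=rough, material=wood, color=blue, size=1}: size = 1 — fails this test, so Out.

Out, Out, Out, In, Out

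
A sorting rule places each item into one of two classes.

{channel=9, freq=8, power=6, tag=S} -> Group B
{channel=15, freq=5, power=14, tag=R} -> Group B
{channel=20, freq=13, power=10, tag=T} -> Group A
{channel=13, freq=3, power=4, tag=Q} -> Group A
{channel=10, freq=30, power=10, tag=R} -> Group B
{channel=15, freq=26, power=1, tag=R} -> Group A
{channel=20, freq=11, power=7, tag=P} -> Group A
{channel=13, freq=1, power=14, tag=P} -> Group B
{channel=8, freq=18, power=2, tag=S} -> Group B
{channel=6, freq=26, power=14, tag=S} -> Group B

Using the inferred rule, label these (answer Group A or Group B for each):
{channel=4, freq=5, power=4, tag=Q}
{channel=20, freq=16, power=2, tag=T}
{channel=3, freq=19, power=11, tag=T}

Group B, Group A, Group B

The common property of the 'Group A' items is: channel ≥ 13 AND power ≤ 10. No 'Group B' item has it.
{channel=4, freq=5, power=4, tag=Q}: channel = 4, power = 4 — doesn't qualify, so Group B.
{channel=20, freq=16, power=2, tag=T}: channel = 20, power = 2 — matches, so Group A.
{channel=3, freq=19, power=11, tag=T}: channel = 3, power = 11 — doesn't qualify, so Group B.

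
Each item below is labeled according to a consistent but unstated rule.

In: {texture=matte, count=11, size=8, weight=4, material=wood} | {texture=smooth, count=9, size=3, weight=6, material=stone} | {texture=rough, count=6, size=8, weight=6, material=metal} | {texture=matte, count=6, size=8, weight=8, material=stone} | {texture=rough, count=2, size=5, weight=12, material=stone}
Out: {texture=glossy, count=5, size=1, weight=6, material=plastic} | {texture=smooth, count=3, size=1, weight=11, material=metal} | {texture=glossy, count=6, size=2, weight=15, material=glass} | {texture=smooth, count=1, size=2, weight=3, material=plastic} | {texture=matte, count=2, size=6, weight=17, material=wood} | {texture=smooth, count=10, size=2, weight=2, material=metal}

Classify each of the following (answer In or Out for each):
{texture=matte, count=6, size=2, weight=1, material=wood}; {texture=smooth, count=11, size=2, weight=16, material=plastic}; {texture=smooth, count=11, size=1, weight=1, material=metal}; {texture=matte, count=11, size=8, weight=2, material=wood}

Out, Out, Out, In

The pattern is that an item is 'In' exactly when: weight ≤ 12 AND size ≥ 3.
Out: {texture=matte, count=6, size=2, weight=1, material=wood}, since weight = 1, size = 2.
Out: {texture=smooth, count=11, size=2, weight=16, material=plastic}, since weight = 16, size = 2.
Out: {texture=smooth, count=11, size=1, weight=1, material=metal}, since weight = 1, size = 1.
In: {texture=matte, count=11, size=8, weight=2, material=wood}, since weight = 2, size = 8.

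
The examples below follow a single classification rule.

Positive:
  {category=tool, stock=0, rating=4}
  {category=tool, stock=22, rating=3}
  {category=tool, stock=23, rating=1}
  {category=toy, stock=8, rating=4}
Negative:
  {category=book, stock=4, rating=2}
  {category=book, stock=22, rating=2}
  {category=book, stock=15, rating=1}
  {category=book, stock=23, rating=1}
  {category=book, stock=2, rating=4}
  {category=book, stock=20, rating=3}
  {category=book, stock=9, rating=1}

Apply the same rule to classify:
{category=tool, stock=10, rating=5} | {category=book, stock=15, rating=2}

Positive, Negative

The pattern is that an item is 'Positive' exactly when: category is not book.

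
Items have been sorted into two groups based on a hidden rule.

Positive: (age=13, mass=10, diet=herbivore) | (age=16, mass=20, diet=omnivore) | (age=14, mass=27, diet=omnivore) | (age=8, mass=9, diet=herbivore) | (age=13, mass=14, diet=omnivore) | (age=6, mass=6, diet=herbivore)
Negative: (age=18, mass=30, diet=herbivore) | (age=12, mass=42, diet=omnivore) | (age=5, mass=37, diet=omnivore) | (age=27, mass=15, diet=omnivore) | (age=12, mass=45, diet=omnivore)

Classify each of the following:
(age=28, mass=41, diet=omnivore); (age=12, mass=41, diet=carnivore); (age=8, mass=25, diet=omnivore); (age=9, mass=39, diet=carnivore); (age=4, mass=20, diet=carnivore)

Negative, Negative, Positive, Negative, Positive

The pattern is that an item is 'Positive' exactly when: age ≤ 16 AND mass ≤ 27.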